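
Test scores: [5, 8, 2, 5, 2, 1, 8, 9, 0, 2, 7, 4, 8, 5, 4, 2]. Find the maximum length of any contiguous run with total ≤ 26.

6

[5] sum 5 len 1
[5, 8] sum 13 len 2
[5, 8, 2] sum 15 len 3
[5, 8, 2, 5] sum 20 len 4
[5, 8, 2, 5, 2] sum 22 len 5
[5, 8, 2, 5, 2, 1] sum 23 len 6
[8, 2, 5, 2, 1, 8] sum 26 len 6
[5, 2, 1, 8, 9] sum 25 len 5
[5, 2, 1, 8, 9, 0] sum 25 len 6
[2, 1, 8, 9, 0, 2] sum 22 len 6
[8, 9, 0, 2, 7] sum 26 len 5
[9, 0, 2, 7, 4] sum 22 len 5
[0, 2, 7, 4, 8] sum 21 len 5
[0, 2, 7, 4, 8, 5] sum 26 len 6
[4, 8, 5, 4] sum 21 len 4
[4, 8, 5, 4, 2] sum 23 len 5
Longest length seen: 6.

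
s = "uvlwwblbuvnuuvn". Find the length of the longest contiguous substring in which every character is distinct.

[u] len 1
[u, v] len 2
[u, v, l] len 3
[u, v, l, w] len 4
[w] len 1
[w, b] len 2
[w, b, l] len 3
[l, b] len 2
[l, b, u] len 3
[l, b, u, v] len 4
[l, b, u, v, n] len 5
[v, n, u] len 3
[u] len 1
[u, v] len 2
[u, v, n] len 3
Longest all-distinct length: 5.

5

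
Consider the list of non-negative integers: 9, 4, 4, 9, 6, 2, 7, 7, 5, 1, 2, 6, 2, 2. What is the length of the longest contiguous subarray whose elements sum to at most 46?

10

add 9: [9] sum 9, len 1
add 4: [9, 4] sum 13, len 2
add 4: [9, 4, 4] sum 17, len 3
add 9: [9, 4, 4, 9] sum 26, len 4
add 6: [9, 4, 4, 9, 6] sum 32, len 5
add 2: [9, 4, 4, 9, 6, 2] sum 34, len 6
add 7: [9, 4, 4, 9, 6, 2, 7] sum 41, len 7
add 7: [4, 4, 9, 6, 2, 7, 7] sum 39, len 7
add 5: [4, 4, 9, 6, 2, 7, 7, 5] sum 44, len 8
add 1: [4, 4, 9, 6, 2, 7, 7, 5, 1] sum 45, len 9
add 2: [4, 9, 6, 2, 7, 7, 5, 1, 2] sum 43, len 9
add 6: [9, 6, 2, 7, 7, 5, 1, 2, 6] sum 45, len 9
add 2: [6, 2, 7, 7, 5, 1, 2, 6, 2] sum 38, len 9
add 2: [6, 2, 7, 7, 5, 1, 2, 6, 2, 2] sum 40, len 10
Longest length seen: 10.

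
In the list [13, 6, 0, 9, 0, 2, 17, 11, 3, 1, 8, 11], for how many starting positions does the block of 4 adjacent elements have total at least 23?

[13, 6, 0, 9] → sum 28  ≥ 23 ✓
[6, 0, 9, 0] → sum 15
[0, 9, 0, 2] → sum 11
[9, 0, 2, 17] → sum 28  ≥ 23 ✓
[0, 2, 17, 11] → sum 30  ≥ 23 ✓
[2, 17, 11, 3] → sum 33  ≥ 23 ✓
[17, 11, 3, 1] → sum 32  ≥ 23 ✓
[11, 3, 1, 8] → sum 23  ≥ 23 ✓
[3, 1, 8, 11] → sum 23  ≥ 23 ✓
7 windows satisfy the condition.

7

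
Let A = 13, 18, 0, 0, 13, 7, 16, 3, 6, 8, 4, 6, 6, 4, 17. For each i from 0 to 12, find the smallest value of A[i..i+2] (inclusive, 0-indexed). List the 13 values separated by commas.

0, 0, 0, 0, 7, 3, 3, 3, 4, 4, 4, 4, 4

(13, 18, 0) → min 0
(18, 0, 0) → min 0
(0, 0, 13) → min 0
(0, 13, 7) → min 0
(13, 7, 16) → min 7
(7, 16, 3) → min 3
(16, 3, 6) → min 3
(3, 6, 8) → min 3
(6, 8, 4) → min 4
(8, 4, 6) → min 4
(4, 6, 6) → min 4
(6, 6, 4) → min 4
(6, 4, 17) → min 4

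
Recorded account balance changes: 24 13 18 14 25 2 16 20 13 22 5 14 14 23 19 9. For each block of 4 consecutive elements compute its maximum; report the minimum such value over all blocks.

20

Window maxs for each of the 13 positions:
(24, 13, 18, 14) → max 24
(13, 18, 14, 25) → max 25
(18, 14, 25, 2) → max 25
(14, 25, 2, 16) → max 25
(25, 2, 16, 20) → max 25
(2, 16, 20, 13) → max 20
(16, 20, 13, 22) → max 22
(20, 13, 22, 5) → max 22
(13, 22, 5, 14) → max 22
(22, 5, 14, 14) → max 22
(5, 14, 14, 23) → max 23
(14, 14, 23, 19) → max 23
(14, 23, 19, 9) → max 23
Minimum of these is 20.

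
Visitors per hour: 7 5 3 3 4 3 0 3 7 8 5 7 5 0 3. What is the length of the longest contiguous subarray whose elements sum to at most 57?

→ 7: sum 7, len 1
→ 5: sum 12, len 2
→ 3: sum 15, len 3
→ 3: sum 18, len 4
→ 4: sum 22, len 5
→ 3: sum 25, len 6
→ 0: sum 25, len 7
→ 3: sum 28, len 8
→ 7: sum 35, len 9
→ 8: sum 43, len 10
→ 5: sum 48, len 11
→ 7: sum 55, len 12
→ 5 (dropped 7): sum 53, len 12
→ 0: sum 53, len 13
→ 3: sum 56, len 14
Longest length seen: 14.

14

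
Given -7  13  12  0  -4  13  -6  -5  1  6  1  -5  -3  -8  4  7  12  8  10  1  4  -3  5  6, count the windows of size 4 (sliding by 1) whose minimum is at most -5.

12

(-7, 13, 12, 0) → min -7  ≤ -5 ✓
(13, 12, 0, -4) → min -4
(12, 0, -4, 13) → min -4
(0, -4, 13, -6) → min -6  ≤ -5 ✓
(-4, 13, -6, -5) → min -6  ≤ -5 ✓
(13, -6, -5, 1) → min -6  ≤ -5 ✓
(-6, -5, 1, 6) → min -6  ≤ -5 ✓
(-5, 1, 6, 1) → min -5  ≤ -5 ✓
(1, 6, 1, -5) → min -5  ≤ -5 ✓
(6, 1, -5, -3) → min -5  ≤ -5 ✓
(1, -5, -3, -8) → min -8  ≤ -5 ✓
(-5, -3, -8, 4) → min -8  ≤ -5 ✓
(-3, -8, 4, 7) → min -8  ≤ -5 ✓
(-8, 4, 7, 12) → min -8  ≤ -5 ✓
(4, 7, 12, 8) → min 4
(7, 12, 8, 10) → min 7
(12, 8, 10, 1) → min 1
(8, 10, 1, 4) → min 1
(10, 1, 4, -3) → min -3
(1, 4, -3, 5) → min -3
(4, -3, 5, 6) → min -3
12 windows satisfy the condition.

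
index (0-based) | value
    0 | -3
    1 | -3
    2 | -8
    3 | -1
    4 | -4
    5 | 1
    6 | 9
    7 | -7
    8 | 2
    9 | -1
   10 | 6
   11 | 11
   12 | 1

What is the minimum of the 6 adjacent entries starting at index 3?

-7

Elements at indices 3..8: -1, -4, 1, 9, -7, 2
min(-1, -4, 1, 9, -7, 2) = -7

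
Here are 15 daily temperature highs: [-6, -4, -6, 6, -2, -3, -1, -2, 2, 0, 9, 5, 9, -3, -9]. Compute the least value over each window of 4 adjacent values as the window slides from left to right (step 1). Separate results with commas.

-6 -4 -6 6 → min -6
-4 -6 6 -2 → min -6
-6 6 -2 -3 → min -6
6 -2 -3 -1 → min -3
-2 -3 -1 -2 → min -3
-3 -1 -2 2 → min -3
-1 -2 2 0 → min -2
-2 2 0 9 → min -2
2 0 9 5 → min 0
0 9 5 9 → min 0
9 5 9 -3 → min -3
5 9 -3 -9 → min -9

-6, -6, -6, -3, -3, -3, -2, -2, 0, 0, -3, -9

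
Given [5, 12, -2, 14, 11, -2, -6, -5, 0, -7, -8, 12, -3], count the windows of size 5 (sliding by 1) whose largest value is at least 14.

[5, 12, -2, 14, 11] → max 14  ≥ 14 ✓
[12, -2, 14, 11, -2] → max 14  ≥ 14 ✓
[-2, 14, 11, -2, -6] → max 14  ≥ 14 ✓
[14, 11, -2, -6, -5] → max 14  ≥ 14 ✓
[11, -2, -6, -5, 0] → max 11
[-2, -6, -5, 0, -7] → max 0
[-6, -5, 0, -7, -8] → max 0
[-5, 0, -7, -8, 12] → max 12
[0, -7, -8, 12, -3] → max 12
4 windows satisfy the condition.

4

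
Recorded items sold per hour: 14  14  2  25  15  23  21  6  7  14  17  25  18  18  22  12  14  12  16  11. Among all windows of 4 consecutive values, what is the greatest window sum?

84

[14, 14, 2, 25] → sum 55
[14, 2, 25, 15] → sum 56
[2, 25, 15, 23] → sum 65
[25, 15, 23, 21] → sum 84
[15, 23, 21, 6] → sum 65
[23, 21, 6, 7] → sum 57
[21, 6, 7, 14] → sum 48
[6, 7, 14, 17] → sum 44
[7, 14, 17, 25] → sum 63
[14, 17, 25, 18] → sum 74
[17, 25, 18, 18] → sum 78
[25, 18, 18, 22] → sum 83
[18, 18, 22, 12] → sum 70
[18, 22, 12, 14] → sum 66
[22, 12, 14, 12] → sum 60
[12, 14, 12, 16] → sum 54
[14, 12, 16, 11] → sum 53
Greatest of these is 84.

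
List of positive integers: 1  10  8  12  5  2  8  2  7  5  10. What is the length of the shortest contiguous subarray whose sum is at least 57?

9

add 1: running sum 1 < 57
add 10: running sum 11 < 57
add 8: running sum 19 < 57
add 12: running sum 31 < 57
add 5: running sum 36 < 57
add 2: running sum 38 < 57
add 8: running sum 46 < 57
add 2: running sum 48 < 57
add 7: running sum 55 < 57
add 5: shortest ending here [10, 8, 12, 5, 2, 8, 2, 7, 5] sum 59, len 9
add 10: shortest ending here [8, 12, 5, 2, 8, 2, 7, 5, 10] sum 59, len 9
Shortest qualifying length: 9.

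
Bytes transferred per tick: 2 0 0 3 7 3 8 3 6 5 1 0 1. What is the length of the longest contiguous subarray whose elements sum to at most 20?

→ 2: sum 2, len 1
→ 0: sum 2, len 2
→ 0: sum 2, len 3
→ 3: sum 5, len 4
→ 7: sum 12, len 5
→ 3: sum 15, len 6
→ 8 (dropped 2, 0, 0, 3): sum 18, len 3
→ 3 (dropped 7): sum 14, len 3
→ 6: sum 20, len 4
→ 5 (dropped 3, 8): sum 14, len 3
→ 1: sum 15, len 4
→ 0: sum 15, len 5
→ 1: sum 16, len 6
Longest length seen: 6.

6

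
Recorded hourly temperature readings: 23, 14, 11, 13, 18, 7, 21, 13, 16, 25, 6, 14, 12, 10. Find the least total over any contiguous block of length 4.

23 14 11 13 → sum 61
14 11 13 18 → sum 56
11 13 18 7 → sum 49
13 18 7 21 → sum 59
18 7 21 13 → sum 59
7 21 13 16 → sum 57
21 13 16 25 → sum 75
13 16 25 6 → sum 60
16 25 6 14 → sum 61
25 6 14 12 → sum 57
6 14 12 10 → sum 42
Least of these is 42.

42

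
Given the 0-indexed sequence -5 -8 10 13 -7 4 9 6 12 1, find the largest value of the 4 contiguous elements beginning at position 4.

Elements at indices 4..7: -7, 4, 9, 6
max(-7, 4, 9, 6) = 9

9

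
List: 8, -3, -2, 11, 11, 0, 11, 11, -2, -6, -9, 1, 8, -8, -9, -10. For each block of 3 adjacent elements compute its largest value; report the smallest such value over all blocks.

(8, -3, -2) → max 8
(-3, -2, 11) → max 11
(-2, 11, 11) → max 11
(11, 11, 0) → max 11
(11, 0, 11) → max 11
(0, 11, 11) → max 11
(11, 11, -2) → max 11
(11, -2, -6) → max 11
(-2, -6, -9) → max -2
(-6, -9, 1) → max 1
(-9, 1, 8) → max 8
(1, 8, -8) → max 8
(8, -8, -9) → max 8
(-8, -9, -10) → max -8
Smallest of these is -8.

-8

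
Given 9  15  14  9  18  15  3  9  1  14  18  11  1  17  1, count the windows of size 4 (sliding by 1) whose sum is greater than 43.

9 15 14 9 → sum 47  > 43 ✓
15 14 9 18 → sum 56  > 43 ✓
14 9 18 15 → sum 56  > 43 ✓
9 18 15 3 → sum 45  > 43 ✓
18 15 3 9 → sum 45  > 43 ✓
15 3 9 1 → sum 28
3 9 1 14 → sum 27
9 1 14 18 → sum 42
1 14 18 11 → sum 44  > 43 ✓
14 18 11 1 → sum 44  > 43 ✓
18 11 1 17 → sum 47  > 43 ✓
11 1 17 1 → sum 30
8 windows satisfy the condition.

8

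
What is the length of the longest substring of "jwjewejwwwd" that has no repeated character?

3

add j: [j] len 1
add w: [j, w] len 2
add j (repeat j, move left end past it): [w, j] len 2
add e: [w, j, e] len 3
add w (repeat w, move left end past it): [j, e, w] len 3
add e (repeat e, move left end past it): [w, e] len 2
add j: [w, e, j] len 3
add w (repeat w, move left end past it): [e, j, w] len 3
add w (repeat w, move left end past it): [w] len 1
add w (repeat w, move left end past it): [w] len 1
add d: [w, d] len 2
Longest all-distinct length: 3.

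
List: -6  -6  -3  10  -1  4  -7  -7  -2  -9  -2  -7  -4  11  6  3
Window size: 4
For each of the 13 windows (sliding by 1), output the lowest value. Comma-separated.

-6, -6, -3, -7, -7, -7, -9, -9, -9, -9, -7, -7, -4

-6 -6 -3 10 → min -6
-6 -3 10 -1 → min -6
-3 10 -1 4 → min -3
10 -1 4 -7 → min -7
-1 4 -7 -7 → min -7
4 -7 -7 -2 → min -7
-7 -7 -2 -9 → min -9
-7 -2 -9 -2 → min -9
-2 -9 -2 -7 → min -9
-9 -2 -7 -4 → min -9
-2 -7 -4 11 → min -7
-7 -4 11 6 → min -7
-4 11 6 3 → min -4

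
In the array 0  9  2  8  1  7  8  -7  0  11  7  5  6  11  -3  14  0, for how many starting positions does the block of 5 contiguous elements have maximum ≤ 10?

5

(0, 9, 2, 8, 1) → max 9  ≤ 10 ✓
(9, 2, 8, 1, 7) → max 9  ≤ 10 ✓
(2, 8, 1, 7, 8) → max 8  ≤ 10 ✓
(8, 1, 7, 8, -7) → max 8  ≤ 10 ✓
(1, 7, 8, -7, 0) → max 8  ≤ 10 ✓
(7, 8, -7, 0, 11) → max 11
(8, -7, 0, 11, 7) → max 11
(-7, 0, 11, 7, 5) → max 11
(0, 11, 7, 5, 6) → max 11
(11, 7, 5, 6, 11) → max 11
(7, 5, 6, 11, -3) → max 11
(5, 6, 11, -3, 14) → max 14
(6, 11, -3, 14, 0) → max 14
5 windows satisfy the condition.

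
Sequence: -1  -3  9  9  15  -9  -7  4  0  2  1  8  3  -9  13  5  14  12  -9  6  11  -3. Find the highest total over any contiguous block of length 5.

35

-1 -3 9 9 15 → sum 29
-3 9 9 15 -9 → sum 21
9 9 15 -9 -7 → sum 17
9 15 -9 -7 4 → sum 12
15 -9 -7 4 0 → sum 3
-9 -7 4 0 2 → sum -10
-7 4 0 2 1 → sum 0
4 0 2 1 8 → sum 15
0 2 1 8 3 → sum 14
2 1 8 3 -9 → sum 5
1 8 3 -9 13 → sum 16
8 3 -9 13 5 → sum 20
3 -9 13 5 14 → sum 26
-9 13 5 14 12 → sum 35
13 5 14 12 -9 → sum 35
5 14 12 -9 6 → sum 28
14 12 -9 6 11 → sum 34
12 -9 6 11 -3 → sum 17
Highest of these is 35.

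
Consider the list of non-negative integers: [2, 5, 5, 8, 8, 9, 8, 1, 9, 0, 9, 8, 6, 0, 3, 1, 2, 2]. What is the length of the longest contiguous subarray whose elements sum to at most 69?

14

Extend to the right; shrink from the left whenever the sum exceeds 69:
[2] sum 2 len 1
[2, 5] sum 7 len 2
[2, 5, 5] sum 12 len 3
[2, 5, 5, 8] sum 20 len 4
[2, 5, 5, 8, 8] sum 28 len 5
[2, 5, 5, 8, 8, 9] sum 37 len 6
[2, 5, 5, 8, 8, 9, 8] sum 45 len 7
[2, 5, 5, 8, 8, 9, 8, 1] sum 46 len 8
[2, 5, 5, 8, 8, 9, 8, 1, 9] sum 55 len 9
[2, 5, 5, 8, 8, 9, 8, 1, 9, 0] sum 55 len 10
[2, 5, 5, 8, 8, 9, 8, 1, 9, 0, 9] sum 64 len 11
[5, 8, 8, 9, 8, 1, 9, 0, 9, 8] sum 65 len 10
[8, 8, 9, 8, 1, 9, 0, 9, 8, 6] sum 66 len 10
[8, 8, 9, 8, 1, 9, 0, 9, 8, 6, 0] sum 66 len 11
[8, 8, 9, 8, 1, 9, 0, 9, 8, 6, 0, 3] sum 69 len 12
[8, 9, 8, 1, 9, 0, 9, 8, 6, 0, 3, 1] sum 62 len 12
[8, 9, 8, 1, 9, 0, 9, 8, 6, 0, 3, 1, 2] sum 64 len 13
[8, 9, 8, 1, 9, 0, 9, 8, 6, 0, 3, 1, 2, 2] sum 66 len 14
Longest length seen: 14.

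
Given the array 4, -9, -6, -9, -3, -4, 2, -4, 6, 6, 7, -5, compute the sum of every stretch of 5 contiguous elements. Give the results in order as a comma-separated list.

-23, -31, -20, -18, -3, 6, 17, 10

[4, -9, -6, -9, -3] → sum -23
[-9, -6, -9, -3, -4] → sum -31
[-6, -9, -3, -4, 2] → sum -20
[-9, -3, -4, 2, -4] → sum -18
[-3, -4, 2, -4, 6] → sum -3
[-4, 2, -4, 6, 6] → sum 6
[2, -4, 6, 6, 7] → sum 17
[-4, 6, 6, 7, -5] → sum 10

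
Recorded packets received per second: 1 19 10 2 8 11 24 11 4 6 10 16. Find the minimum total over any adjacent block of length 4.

31

Each size-4 window and its sum:
(1, 19, 10, 2) → sum 32
(19, 10, 2, 8) → sum 39
(10, 2, 8, 11) → sum 31
(2, 8, 11, 24) → sum 45
(8, 11, 24, 11) → sum 54
(11, 24, 11, 4) → sum 50
(24, 11, 4, 6) → sum 45
(11, 4, 6, 10) → sum 31
(4, 6, 10, 16) → sum 36
Minimum of these is 31.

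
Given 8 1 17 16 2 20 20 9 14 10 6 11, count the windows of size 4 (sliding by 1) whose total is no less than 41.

7

[8, 1, 17, 16] → sum 42  ≥ 41 ✓
[1, 17, 16, 2] → sum 36
[17, 16, 2, 20] → sum 55  ≥ 41 ✓
[16, 2, 20, 20] → sum 58  ≥ 41 ✓
[2, 20, 20, 9] → sum 51  ≥ 41 ✓
[20, 20, 9, 14] → sum 63  ≥ 41 ✓
[20, 9, 14, 10] → sum 53  ≥ 41 ✓
[9, 14, 10, 6] → sum 39
[14, 10, 6, 11] → sum 41  ≥ 41 ✓
7 windows satisfy the condition.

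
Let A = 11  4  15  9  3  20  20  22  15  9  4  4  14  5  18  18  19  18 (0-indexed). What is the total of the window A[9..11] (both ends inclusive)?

Elements at indices 9..11: 9, 4, 4
sum(9, 4, 4) = 17

17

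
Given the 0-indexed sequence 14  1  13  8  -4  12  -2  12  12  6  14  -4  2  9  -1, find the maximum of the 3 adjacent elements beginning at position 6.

12

Elements at indices 6..8: -2, 12, 12
max(-2, 12, 12) = 12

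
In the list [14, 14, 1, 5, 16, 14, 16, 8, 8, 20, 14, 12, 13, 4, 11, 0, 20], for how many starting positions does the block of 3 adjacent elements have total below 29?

4

14 14 1 → sum 29
14 1 5 → sum 20  < 29 ✓
1 5 16 → sum 22  < 29 ✓
5 16 14 → sum 35
16 14 16 → sum 46
14 16 8 → sum 38
16 8 8 → sum 32
8 8 20 → sum 36
8 20 14 → sum 42
20 14 12 → sum 46
14 12 13 → sum 39
12 13 4 → sum 29
13 4 11 → sum 28  < 29 ✓
4 11 0 → sum 15  < 29 ✓
11 0 20 → sum 31
4 windows satisfy the condition.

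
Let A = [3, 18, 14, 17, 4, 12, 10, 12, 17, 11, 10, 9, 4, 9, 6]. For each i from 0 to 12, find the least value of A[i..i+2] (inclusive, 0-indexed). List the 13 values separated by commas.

3, 14, 4, 4, 4, 10, 10, 11, 10, 9, 4, 4, 4

Sliding a size-3 window across the 15 values:
3 18 14 → min 3
18 14 17 → min 14
14 17 4 → min 4
17 4 12 → min 4
4 12 10 → min 4
12 10 12 → min 10
10 12 17 → min 10
12 17 11 → min 11
17 11 10 → min 10
11 10 9 → min 9
10 9 4 → min 4
9 4 9 → min 4
4 9 6 → min 4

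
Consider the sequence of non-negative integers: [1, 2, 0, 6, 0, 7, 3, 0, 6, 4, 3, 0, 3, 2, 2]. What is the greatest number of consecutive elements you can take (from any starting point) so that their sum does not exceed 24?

[1] sum 1 len 1
[1, 2] sum 3 len 2
[1, 2, 0] sum 3 len 3
[1, 2, 0, 6] sum 9 len 4
[1, 2, 0, 6, 0] sum 9 len 5
[1, 2, 0, 6, 0, 7] sum 16 len 6
[1, 2, 0, 6, 0, 7, 3] sum 19 len 7
[1, 2, 0, 6, 0, 7, 3, 0] sum 19 len 8
[2, 0, 6, 0, 7, 3, 0, 6] sum 24 len 8
[0, 7, 3, 0, 6, 4] sum 20 len 6
[0, 7, 3, 0, 6, 4, 3] sum 23 len 7
[0, 7, 3, 0, 6, 4, 3, 0] sum 23 len 8
[3, 0, 6, 4, 3, 0, 3] sum 19 len 7
[3, 0, 6, 4, 3, 0, 3, 2] sum 21 len 8
[3, 0, 6, 4, 3, 0, 3, 2, 2] sum 23 len 9
Longest length seen: 9.

9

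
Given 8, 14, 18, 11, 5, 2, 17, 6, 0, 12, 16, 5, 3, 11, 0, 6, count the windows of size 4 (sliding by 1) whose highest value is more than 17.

8 14 18 11 → max 18  > 17 ✓
14 18 11 5 → max 18  > 17 ✓
18 11 5 2 → max 18  > 17 ✓
11 5 2 17 → max 17
5 2 17 6 → max 17
2 17 6 0 → max 17
17 6 0 12 → max 17
6 0 12 16 → max 16
0 12 16 5 → max 16
12 16 5 3 → max 16
16 5 3 11 → max 16
5 3 11 0 → max 11
3 11 0 6 → max 11
3 windows satisfy the condition.

3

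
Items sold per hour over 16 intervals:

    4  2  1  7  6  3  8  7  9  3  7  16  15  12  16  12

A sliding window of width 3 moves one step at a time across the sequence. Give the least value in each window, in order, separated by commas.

Sliding a size-3 window across the 16 values:
(4, 2, 1) → min 1
(2, 1, 7) → min 1
(1, 7, 6) → min 1
(7, 6, 3) → min 3
(6, 3, 8) → min 3
(3, 8, 7) → min 3
(8, 7, 9) → min 7
(7, 9, 3) → min 3
(9, 3, 7) → min 3
(3, 7, 16) → min 3
(7, 16, 15) → min 7
(16, 15, 12) → min 12
(15, 12, 16) → min 12
(12, 16, 12) → min 12

1, 1, 1, 3, 3, 3, 7, 3, 3, 3, 7, 12, 12, 12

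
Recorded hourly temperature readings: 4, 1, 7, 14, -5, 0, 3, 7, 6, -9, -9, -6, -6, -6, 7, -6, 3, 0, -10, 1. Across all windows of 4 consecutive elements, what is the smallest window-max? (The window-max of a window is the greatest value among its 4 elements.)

Each size-4 window and its max:
(4, 1, 7, 14) → max 14
(1, 7, 14, -5) → max 14
(7, 14, -5, 0) → max 14
(14, -5, 0, 3) → max 14
(-5, 0, 3, 7) → max 7
(0, 3, 7, 6) → max 7
(3, 7, 6, -9) → max 7
(7, 6, -9, -9) → max 7
(6, -9, -9, -6) → max 6
(-9, -9, -6, -6) → max -6
(-9, -6, -6, -6) → max -6
(-6, -6, -6, 7) → max 7
(-6, -6, 7, -6) → max 7
(-6, 7, -6, 3) → max 7
(7, -6, 3, 0) → max 7
(-6, 3, 0, -10) → max 3
(3, 0, -10, 1) → max 3
Smallest of these is -6.

-6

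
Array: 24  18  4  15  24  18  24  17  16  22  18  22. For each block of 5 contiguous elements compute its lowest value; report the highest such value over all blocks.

(24, 18, 4, 15, 24) → min 4
(18, 4, 15, 24, 18) → min 4
(4, 15, 24, 18, 24) → min 4
(15, 24, 18, 24, 17) → min 15
(24, 18, 24, 17, 16) → min 16
(18, 24, 17, 16, 22) → min 16
(24, 17, 16, 22, 18) → min 16
(17, 16, 22, 18, 22) → min 16
Highest of these is 16.

16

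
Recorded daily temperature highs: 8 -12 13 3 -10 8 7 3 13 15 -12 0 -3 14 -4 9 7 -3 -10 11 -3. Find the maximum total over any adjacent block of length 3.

31

[8, -12, 13] → sum 9
[-12, 13, 3] → sum 4
[13, 3, -10] → sum 6
[3, -10, 8] → sum 1
[-10, 8, 7] → sum 5
[8, 7, 3] → sum 18
[7, 3, 13] → sum 23
[3, 13, 15] → sum 31
[13, 15, -12] → sum 16
[15, -12, 0] → sum 3
[-12, 0, -3] → sum -15
[0, -3, 14] → sum 11
[-3, 14, -4] → sum 7
[14, -4, 9] → sum 19
[-4, 9, 7] → sum 12
[9, 7, -3] → sum 13
[7, -3, -10] → sum -6
[-3, -10, 11] → sum -2
[-10, 11, -3] → sum -2
Maximum of these is 31.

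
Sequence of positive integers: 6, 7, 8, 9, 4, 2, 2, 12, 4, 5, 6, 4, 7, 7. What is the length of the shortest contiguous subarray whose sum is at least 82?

14

add 6: running sum 6 < 82
add 7: running sum 13 < 82
add 8: running sum 21 < 82
add 9: running sum 30 < 82
add 4: running sum 34 < 82
add 2: running sum 36 < 82
add 2: running sum 38 < 82
add 12: running sum 50 < 82
add 4: running sum 54 < 82
add 5: running sum 59 < 82
add 6: running sum 65 < 82
add 4: running sum 69 < 82
add 7: running sum 76 < 82
end 13: [6, 7, 8, 9, 4, 2, 2, 12, 4, 5, 6, 4, 7, 7] sum 83, len 14
Shortest qualifying length: 14.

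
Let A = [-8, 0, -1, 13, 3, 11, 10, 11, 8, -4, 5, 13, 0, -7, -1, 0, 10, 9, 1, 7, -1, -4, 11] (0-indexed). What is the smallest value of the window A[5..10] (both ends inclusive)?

Elements at indices 5..10: 11, 10, 11, 8, -4, 5
min(11, 10, 11, 8, -4, 5) = -4

-4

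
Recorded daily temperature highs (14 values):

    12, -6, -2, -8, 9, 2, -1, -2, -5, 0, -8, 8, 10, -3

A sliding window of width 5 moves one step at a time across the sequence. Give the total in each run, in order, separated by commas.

5, -5, 0, 0, 3, -6, -16, -7, 5, 7

(12, -6, -2, -8, 9) → sum 5
(-6, -2, -8, 9, 2) → sum -5
(-2, -8, 9, 2, -1) → sum 0
(-8, 9, 2, -1, -2) → sum 0
(9, 2, -1, -2, -5) → sum 3
(2, -1, -2, -5, 0) → sum -6
(-1, -2, -5, 0, -8) → sum -16
(-2, -5, 0, -8, 8) → sum -7
(-5, 0, -8, 8, 10) → sum 5
(0, -8, 8, 10, -3) → sum 7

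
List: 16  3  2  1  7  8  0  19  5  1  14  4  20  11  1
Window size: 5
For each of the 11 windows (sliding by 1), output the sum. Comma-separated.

29, 21, 18, 35, 39, 33, 39, 43, 44, 50, 50

(16, 3, 2, 1, 7) → sum 29
(3, 2, 1, 7, 8) → sum 21
(2, 1, 7, 8, 0) → sum 18
(1, 7, 8, 0, 19) → sum 35
(7, 8, 0, 19, 5) → sum 39
(8, 0, 19, 5, 1) → sum 33
(0, 19, 5, 1, 14) → sum 39
(19, 5, 1, 14, 4) → sum 43
(5, 1, 14, 4, 20) → sum 44
(1, 14, 4, 20, 11) → sum 50
(14, 4, 20, 11, 1) → sum 50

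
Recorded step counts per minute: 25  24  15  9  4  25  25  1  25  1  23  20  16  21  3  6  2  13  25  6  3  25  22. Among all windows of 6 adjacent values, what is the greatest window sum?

25 24 15 9 4 25 → sum 102
24 15 9 4 25 25 → sum 102
15 9 4 25 25 1 → sum 79
9 4 25 25 1 25 → sum 89
4 25 25 1 25 1 → sum 81
25 25 1 25 1 23 → sum 100
25 1 25 1 23 20 → sum 95
1 25 1 23 20 16 → sum 86
25 1 23 20 16 21 → sum 106
1 23 20 16 21 3 → sum 84
23 20 16 21 3 6 → sum 89
20 16 21 3 6 2 → sum 68
16 21 3 6 2 13 → sum 61
21 3 6 2 13 25 → sum 70
3 6 2 13 25 6 → sum 55
6 2 13 25 6 3 → sum 55
2 13 25 6 3 25 → sum 74
13 25 6 3 25 22 → sum 94
Greatest of these is 106.

106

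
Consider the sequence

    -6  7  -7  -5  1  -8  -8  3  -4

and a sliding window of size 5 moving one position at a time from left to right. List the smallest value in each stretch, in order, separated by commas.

(-6, 7, -7, -5, 1) → min -7
(7, -7, -5, 1, -8) → min -8
(-7, -5, 1, -8, -8) → min -8
(-5, 1, -8, -8, 3) → min -8
(1, -8, -8, 3, -4) → min -8

-7, -8, -8, -8, -8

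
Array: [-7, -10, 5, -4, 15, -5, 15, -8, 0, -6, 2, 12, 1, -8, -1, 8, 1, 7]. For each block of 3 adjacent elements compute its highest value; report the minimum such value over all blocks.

Window maxs for each of the 16 positions:
-7 -10 5 → max 5
-10 5 -4 → max 5
5 -4 15 → max 15
-4 15 -5 → max 15
15 -5 15 → max 15
-5 15 -8 → max 15
15 -8 0 → max 15
-8 0 -6 → max 0
0 -6 2 → max 2
-6 2 12 → max 12
2 12 1 → max 12
12 1 -8 → max 12
1 -8 -1 → max 1
-8 -1 8 → max 8
-1 8 1 → max 8
8 1 7 → max 8
Minimum of these is 0.

0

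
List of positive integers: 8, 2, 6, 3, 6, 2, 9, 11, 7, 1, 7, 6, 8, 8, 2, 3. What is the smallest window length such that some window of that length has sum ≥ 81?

add 8: running sum 8 < 81
add 2: running sum 10 < 81
add 6: running sum 16 < 81
add 3: running sum 19 < 81
add 6: running sum 25 < 81
add 2: running sum 27 < 81
add 9: running sum 36 < 81
add 11: running sum 47 < 81
add 7: running sum 54 < 81
add 1: running sum 55 < 81
add 7: running sum 62 < 81
add 6: running sum 68 < 81
add 8: running sum 76 < 81
add 8: shortest ending here [8, 2, 6, 3, 6, 2, 9, 11, 7, 1, 7, 6, 8, 8] sum 84, len 14
add 2: shortest ending here [8, 2, 6, 3, 6, 2, 9, 11, 7, 1, 7, 6, 8, 8, 2] sum 86, len 15
add 3: shortest ending here [2, 6, 3, 6, 2, 9, 11, 7, 1, 7, 6, 8, 8, 2, 3] sum 81, len 15
Shortest qualifying length: 14.

14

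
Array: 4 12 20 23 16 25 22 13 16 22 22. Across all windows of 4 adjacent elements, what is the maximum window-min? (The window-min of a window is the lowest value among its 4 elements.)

16

Each size-4 window and its min:
[4, 12, 20, 23] → min 4
[12, 20, 23, 16] → min 12
[20, 23, 16, 25] → min 16
[23, 16, 25, 22] → min 16
[16, 25, 22, 13] → min 13
[25, 22, 13, 16] → min 13
[22, 13, 16, 22] → min 13
[13, 16, 22, 22] → min 13
Maximum of these is 16.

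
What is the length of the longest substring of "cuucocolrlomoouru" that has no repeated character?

add c: [c] len 1
add u: [c, u] len 2
add u (repeat u, move left end past it): [u] len 1
add c: [u, c] len 2
add o: [u, c, o] len 3
add c (repeat c, move left end past it): [o, c] len 2
add o (repeat o, move left end past it): [c, o] len 2
add l: [c, o, l] len 3
add r: [c, o, l, r] len 4
add l (repeat l, move left end past it): [r, l] len 2
add o: [r, l, o] len 3
add m: [r, l, o, m] len 4
add o (repeat o, move left end past it): [m, o] len 2
add o (repeat o, move left end past it): [o] len 1
add u: [o, u] len 2
add r: [o, u, r] len 3
add u (repeat u, move left end past it): [r, u] len 2
Longest all-distinct length: 4.

4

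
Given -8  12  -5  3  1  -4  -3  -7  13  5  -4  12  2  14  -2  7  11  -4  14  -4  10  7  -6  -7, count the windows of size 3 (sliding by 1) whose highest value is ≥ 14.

6

-8 12 -5 → max 12
12 -5 3 → max 12
-5 3 1 → max 3
3 1 -4 → max 3
1 -4 -3 → max 1
-4 -3 -7 → max -3
-3 -7 13 → max 13
-7 13 5 → max 13
13 5 -4 → max 13
5 -4 12 → max 12
-4 12 2 → max 12
12 2 14 → max 14  ≥ 14 ✓
2 14 -2 → max 14  ≥ 14 ✓
14 -2 7 → max 14  ≥ 14 ✓
-2 7 11 → max 11
7 11 -4 → max 11
11 -4 14 → max 14  ≥ 14 ✓
-4 14 -4 → max 14  ≥ 14 ✓
14 -4 10 → max 14  ≥ 14 ✓
-4 10 7 → max 10
10 7 -6 → max 10
7 -6 -7 → max 7
6 windows satisfy the condition.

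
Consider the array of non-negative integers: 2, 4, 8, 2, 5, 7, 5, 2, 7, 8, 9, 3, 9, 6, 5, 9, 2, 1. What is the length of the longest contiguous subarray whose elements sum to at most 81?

15

Extend to the right; shrink from the left whenever the sum exceeds 81:
→ 2: sum 2, len 1
→ 4: sum 6, len 2
→ 8: sum 14, len 3
→ 2: sum 16, len 4
→ 5: sum 21, len 5
→ 7: sum 28, len 6
→ 5: sum 33, len 7
→ 2: sum 35, len 8
→ 7: sum 42, len 9
→ 8: sum 50, len 10
→ 9: sum 59, len 11
→ 3: sum 62, len 12
→ 9: sum 71, len 13
→ 6: sum 77, len 14
→ 5 (dropped 2): sum 80, len 14
→ 9 (dropped 4, 8): sum 77, len 13
→ 2: sum 79, len 14
→ 1: sum 80, len 15
Longest length seen: 15.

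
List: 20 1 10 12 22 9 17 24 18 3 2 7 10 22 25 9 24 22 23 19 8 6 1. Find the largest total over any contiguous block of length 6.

20 1 10 12 22 9 → sum 74
1 10 12 22 9 17 → sum 71
10 12 22 9 17 24 → sum 94
12 22 9 17 24 18 → sum 102
22 9 17 24 18 3 → sum 93
9 17 24 18 3 2 → sum 73
17 24 18 3 2 7 → sum 71
24 18 3 2 7 10 → sum 64
18 3 2 7 10 22 → sum 62
3 2 7 10 22 25 → sum 69
2 7 10 22 25 9 → sum 75
7 10 22 25 9 24 → sum 97
10 22 25 9 24 22 → sum 112
22 25 9 24 22 23 → sum 125
25 9 24 22 23 19 → sum 122
9 24 22 23 19 8 → sum 105
24 22 23 19 8 6 → sum 102
22 23 19 8 6 1 → sum 79
Largest of these is 125.

125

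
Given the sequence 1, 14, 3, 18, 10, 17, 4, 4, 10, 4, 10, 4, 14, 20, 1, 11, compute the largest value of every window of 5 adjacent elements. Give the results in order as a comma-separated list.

1 14 3 18 10 → max 18
14 3 18 10 17 → max 18
3 18 10 17 4 → max 18
18 10 17 4 4 → max 18
10 17 4 4 10 → max 17
17 4 4 10 4 → max 17
4 4 10 4 10 → max 10
4 10 4 10 4 → max 10
10 4 10 4 14 → max 14
4 10 4 14 20 → max 20
10 4 14 20 1 → max 20
4 14 20 1 11 → max 20

18, 18, 18, 18, 17, 17, 10, 10, 14, 20, 20, 20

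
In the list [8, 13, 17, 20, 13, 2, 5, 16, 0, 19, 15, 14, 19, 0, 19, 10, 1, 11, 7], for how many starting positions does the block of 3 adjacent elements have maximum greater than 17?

11

[8, 13, 17] → max 17
[13, 17, 20] → max 20  > 17 ✓
[17, 20, 13] → max 20  > 17 ✓
[20, 13, 2] → max 20  > 17 ✓
[13, 2, 5] → max 13
[2, 5, 16] → max 16
[5, 16, 0] → max 16
[16, 0, 19] → max 19  > 17 ✓
[0, 19, 15] → max 19  > 17 ✓
[19, 15, 14] → max 19  > 17 ✓
[15, 14, 19] → max 19  > 17 ✓
[14, 19, 0] → max 19  > 17 ✓
[19, 0, 19] → max 19  > 17 ✓
[0, 19, 10] → max 19  > 17 ✓
[19, 10, 1] → max 19  > 17 ✓
[10, 1, 11] → max 11
[1, 11, 7] → max 11
11 windows satisfy the condition.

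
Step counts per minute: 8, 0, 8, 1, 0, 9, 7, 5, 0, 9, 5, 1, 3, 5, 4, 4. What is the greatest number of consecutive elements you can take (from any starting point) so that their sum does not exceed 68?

15

Extend to the right; shrink from the left whenever the sum exceeds 68:
→ 8: sum 8, len 1
→ 0: sum 8, len 2
→ 8: sum 16, len 3
→ 1: sum 17, len 4
→ 0: sum 17, len 5
→ 9: sum 26, len 6
→ 7: sum 33, len 7
→ 5: sum 38, len 8
→ 0: sum 38, len 9
→ 9: sum 47, len 10
→ 5: sum 52, len 11
→ 1: sum 53, len 12
→ 3: sum 56, len 13
→ 5: sum 61, len 14
→ 4: sum 65, len 15
→ 4 (dropped 8): sum 61, len 15
Longest length seen: 15.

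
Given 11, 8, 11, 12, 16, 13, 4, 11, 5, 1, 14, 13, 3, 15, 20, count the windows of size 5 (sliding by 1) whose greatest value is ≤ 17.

10

11 8 11 12 16 → max 16  ≤ 17 ✓
8 11 12 16 13 → max 16  ≤ 17 ✓
11 12 16 13 4 → max 16  ≤ 17 ✓
12 16 13 4 11 → max 16  ≤ 17 ✓
16 13 4 11 5 → max 16  ≤ 17 ✓
13 4 11 5 1 → max 13  ≤ 17 ✓
4 11 5 1 14 → max 14  ≤ 17 ✓
11 5 1 14 13 → max 14  ≤ 17 ✓
5 1 14 13 3 → max 14  ≤ 17 ✓
1 14 13 3 15 → max 15  ≤ 17 ✓
14 13 3 15 20 → max 20
10 windows satisfy the condition.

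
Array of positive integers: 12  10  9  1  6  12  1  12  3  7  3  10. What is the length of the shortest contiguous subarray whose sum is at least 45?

add 12: running sum 12 < 45
add 10: running sum 22 < 45
add 9: running sum 31 < 45
add 1: running sum 32 < 45
add 6: running sum 38 < 45
end 5: [12, 10, 9, 1, 6, 12] sum 50, len 6
end 6: [12, 10, 9, 1, 6, 12, 1] sum 51, len 7
end 7: [10, 9, 1, 6, 12, 1, 12] sum 51, len 7
end 8: [10, 9, 1, 6, 12, 1, 12, 3] sum 54, len 8
end 9: [9, 1, 6, 12, 1, 12, 3, 7] sum 51, len 8
end 10: [1, 6, 12, 1, 12, 3, 7, 3] sum 45, len 8
end 11: [12, 1, 12, 3, 7, 3, 10] sum 48, len 7
Shortest qualifying length: 6.

6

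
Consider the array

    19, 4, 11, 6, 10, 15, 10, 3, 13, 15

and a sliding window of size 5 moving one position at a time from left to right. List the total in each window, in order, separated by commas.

50, 46, 52, 44, 51, 56

(19, 4, 11, 6, 10) → sum 50
(4, 11, 6, 10, 15) → sum 46
(11, 6, 10, 15, 10) → sum 52
(6, 10, 15, 10, 3) → sum 44
(10, 15, 10, 3, 13) → sum 51
(15, 10, 3, 13, 15) → sum 56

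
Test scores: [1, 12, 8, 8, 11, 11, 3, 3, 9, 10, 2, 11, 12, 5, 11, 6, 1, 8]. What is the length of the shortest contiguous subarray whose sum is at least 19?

2

Extend right; whenever the sum reaches 19, record the length and shrink from the left:
add 1: running sum 1 < 19
add 12: running sum 13 < 19
add 8: shortest ending here [12, 8] sum 20, len 2
add 8: shortest ending here [12, 8, 8] sum 28, len 3
add 11: shortest ending here [8, 11] sum 19, len 2
add 11: shortest ending here [11, 11] sum 22, len 2
add 3: shortest ending here [11, 11, 3] sum 25, len 3
add 3: shortest ending here [11, 11, 3, 3] sum 28, len 4
add 9: shortest ending here [11, 3, 3, 9] sum 26, len 4
add 10: shortest ending here [9, 10] sum 19, len 2
add 2: shortest ending here [9, 10, 2] sum 21, len 3
add 11: shortest ending here [10, 2, 11] sum 23, len 3
add 12: shortest ending here [11, 12] sum 23, len 2
add 5: shortest ending here [11, 12, 5] sum 28, len 3
add 11: shortest ending here [12, 5, 11] sum 28, len 3
add 6: shortest ending here [5, 11, 6] sum 22, len 3
add 1: shortest ending here [5, 11, 6, 1] sum 23, len 4
add 8: shortest ending here [11, 6, 1, 8] sum 26, len 4
Shortest qualifying length: 2.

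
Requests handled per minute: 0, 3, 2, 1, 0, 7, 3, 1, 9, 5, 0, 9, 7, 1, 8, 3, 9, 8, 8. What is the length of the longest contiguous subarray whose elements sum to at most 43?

12

→ 0: sum 0, len 1
→ 3: sum 3, len 2
→ 2: sum 5, len 3
→ 1: sum 6, len 4
→ 0: sum 6, len 5
→ 7: sum 13, len 6
→ 3: sum 16, len 7
→ 1: sum 17, len 8
→ 9: sum 26, len 9
→ 5: sum 31, len 10
→ 0: sum 31, len 11
→ 9: sum 40, len 12
→ 7 (dropped 0, 3, 2): sum 42, len 10
→ 1: sum 43, len 11
→ 8 (dropped 1, 0, 7): sum 43, len 9
→ 3 (dropped 3): sum 43, len 9
→ 9 (dropped 1, 9): sum 42, len 8
→ 8 (dropped 5, 0, 9): sum 36, len 6
→ 8 (dropped 7): sum 37, len 6
Longest length seen: 12.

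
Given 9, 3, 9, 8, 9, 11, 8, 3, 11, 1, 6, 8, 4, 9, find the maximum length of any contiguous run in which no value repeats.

7

add 9: [9] len 1
add 3: [9, 3] len 2
add 9 (repeat 9, move left end past it): [3, 9] len 2
add 8: [3, 9, 8] len 3
add 9 (repeat 9, move left end past it): [8, 9] len 2
add 11: [8, 9, 11] len 3
add 8 (repeat 8, move left end past it): [9, 11, 8] len 3
add 3: [9, 11, 8, 3] len 4
add 11 (repeat 11, move left end past it): [8, 3, 11] len 3
add 1: [8, 3, 11, 1] len 4
add 6: [8, 3, 11, 1, 6] len 5
add 8 (repeat 8, move left end past it): [3, 11, 1, 6, 8] len 5
add 4: [3, 11, 1, 6, 8, 4] len 6
add 9: [3, 11, 1, 6, 8, 4, 9] len 7
Longest all-distinct length: 7.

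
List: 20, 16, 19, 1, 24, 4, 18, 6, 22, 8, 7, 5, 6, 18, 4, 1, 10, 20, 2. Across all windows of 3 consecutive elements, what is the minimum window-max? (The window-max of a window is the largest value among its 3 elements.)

7

[20, 16, 19] → max 20
[16, 19, 1] → max 19
[19, 1, 24] → max 24
[1, 24, 4] → max 24
[24, 4, 18] → max 24
[4, 18, 6] → max 18
[18, 6, 22] → max 22
[6, 22, 8] → max 22
[22, 8, 7] → max 22
[8, 7, 5] → max 8
[7, 5, 6] → max 7
[5, 6, 18] → max 18
[6, 18, 4] → max 18
[18, 4, 1] → max 18
[4, 1, 10] → max 10
[1, 10, 20] → max 20
[10, 20, 2] → max 20
Minimum of these is 7.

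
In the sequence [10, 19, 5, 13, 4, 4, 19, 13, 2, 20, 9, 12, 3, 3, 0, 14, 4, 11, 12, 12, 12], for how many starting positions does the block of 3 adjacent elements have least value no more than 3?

(10, 19, 5) → min 5
(19, 5, 13) → min 5
(5, 13, 4) → min 4
(13, 4, 4) → min 4
(4, 4, 19) → min 4
(4, 19, 13) → min 4
(19, 13, 2) → min 2  ≤ 3 ✓
(13, 2, 20) → min 2  ≤ 3 ✓
(2, 20, 9) → min 2  ≤ 3 ✓
(20, 9, 12) → min 9
(9, 12, 3) → min 3  ≤ 3 ✓
(12, 3, 3) → min 3  ≤ 3 ✓
(3, 3, 0) → min 0  ≤ 3 ✓
(3, 0, 14) → min 0  ≤ 3 ✓
(0, 14, 4) → min 0  ≤ 3 ✓
(14, 4, 11) → min 4
(4, 11, 12) → min 4
(11, 12, 12) → min 11
(12, 12, 12) → min 12
8 windows satisfy the condition.

8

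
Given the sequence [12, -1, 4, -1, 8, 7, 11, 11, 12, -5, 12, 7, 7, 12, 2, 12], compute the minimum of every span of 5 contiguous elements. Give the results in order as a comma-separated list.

-1, -1, -1, -1, 7, -5, -5, -5, -5, -5, 2, 2

(12, -1, 4, -1, 8) → min -1
(-1, 4, -1, 8, 7) → min -1
(4, -1, 8, 7, 11) → min -1
(-1, 8, 7, 11, 11) → min -1
(8, 7, 11, 11, 12) → min 7
(7, 11, 11, 12, -5) → min -5
(11, 11, 12, -5, 12) → min -5
(11, 12, -5, 12, 7) → min -5
(12, -5, 12, 7, 7) → min -5
(-5, 12, 7, 7, 12) → min -5
(12, 7, 7, 12, 2) → min 2
(7, 7, 12, 2, 12) → min 2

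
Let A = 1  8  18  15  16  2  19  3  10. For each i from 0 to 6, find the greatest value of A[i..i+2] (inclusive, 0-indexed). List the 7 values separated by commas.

(1, 8, 18) → max 18
(8, 18, 15) → max 18
(18, 15, 16) → max 18
(15, 16, 2) → max 16
(16, 2, 19) → max 19
(2, 19, 3) → max 19
(19, 3, 10) → max 19

18, 18, 18, 16, 19, 19, 19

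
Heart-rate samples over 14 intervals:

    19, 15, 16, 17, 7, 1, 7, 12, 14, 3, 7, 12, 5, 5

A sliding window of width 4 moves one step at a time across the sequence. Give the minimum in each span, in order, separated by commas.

(19, 15, 16, 17) → min 15
(15, 16, 17, 7) → min 7
(16, 17, 7, 1) → min 1
(17, 7, 1, 7) → min 1
(7, 1, 7, 12) → min 1
(1, 7, 12, 14) → min 1
(7, 12, 14, 3) → min 3
(12, 14, 3, 7) → min 3
(14, 3, 7, 12) → min 3
(3, 7, 12, 5) → min 3
(7, 12, 5, 5) → min 5

15, 7, 1, 1, 1, 1, 3, 3, 3, 3, 5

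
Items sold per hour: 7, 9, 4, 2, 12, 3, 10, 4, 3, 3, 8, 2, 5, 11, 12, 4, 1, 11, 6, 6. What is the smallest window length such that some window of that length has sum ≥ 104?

17

add 7: running sum 7 < 104
add 9: running sum 16 < 104
add 4: running sum 20 < 104
add 2: running sum 22 < 104
add 12: running sum 34 < 104
add 3: running sum 37 < 104
add 10: running sum 47 < 104
add 4: running sum 51 < 104
add 3: running sum 54 < 104
add 3: running sum 57 < 104
add 8: running sum 65 < 104
add 2: running sum 67 < 104
add 5: running sum 72 < 104
add 11: running sum 83 < 104
add 12: running sum 95 < 104
add 4: running sum 99 < 104
add 1: running sum 100 < 104
add 11: shortest ending here [9, 4, 2, 12, 3, 10, 4, 3, 3, 8, 2, 5, 11, 12, 4, 1, 11] sum 104, len 17
add 6: shortest ending here [9, 4, 2, 12, 3, 10, 4, 3, 3, 8, 2, 5, 11, 12, 4, 1, 11, 6] sum 110, len 18
add 6: shortest ending here [4, 2, 12, 3, 10, 4, 3, 3, 8, 2, 5, 11, 12, 4, 1, 11, 6, 6] sum 107, len 18
Shortest qualifying length: 17.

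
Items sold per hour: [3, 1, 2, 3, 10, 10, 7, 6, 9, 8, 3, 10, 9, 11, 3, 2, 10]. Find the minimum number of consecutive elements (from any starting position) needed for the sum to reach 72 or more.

9

Extend right; whenever the sum reaches 72, record the length and shrink from the left:
add 3: running sum 3 < 72
add 1: running sum 4 < 72
add 2: running sum 6 < 72
add 3: running sum 9 < 72
add 10: running sum 19 < 72
add 10: running sum 29 < 72
add 7: running sum 36 < 72
add 6: running sum 42 < 72
add 9: running sum 51 < 72
add 8: running sum 59 < 72
add 3: running sum 62 < 72
add 10: shortest ending here [3, 1, 2, 3, 10, 10, 7, 6, 9, 8, 3, 10] sum 72, len 12
add 9: shortest ending here [10, 10, 7, 6, 9, 8, 3, 10, 9] sum 72, len 9
add 11: shortest ending here [10, 7, 6, 9, 8, 3, 10, 9, 11] sum 73, len 9
add 3: shortest ending here [10, 7, 6, 9, 8, 3, 10, 9, 11, 3] sum 76, len 10
add 2: shortest ending here [10, 7, 6, 9, 8, 3, 10, 9, 11, 3, 2] sum 78, len 11
add 10: shortest ending here [7, 6, 9, 8, 3, 10, 9, 11, 3, 2, 10] sum 78, len 11
Shortest qualifying length: 9.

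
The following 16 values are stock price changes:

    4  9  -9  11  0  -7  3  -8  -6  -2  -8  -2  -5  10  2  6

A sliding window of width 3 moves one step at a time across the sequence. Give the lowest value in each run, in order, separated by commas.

Sliding a size-3 window across the 16 values:
(4, 9, -9) → min -9
(9, -9, 11) → min -9
(-9, 11, 0) → min -9
(11, 0, -7) → min -7
(0, -7, 3) → min -7
(-7, 3, -8) → min -8
(3, -8, -6) → min -8
(-8, -6, -2) → min -8
(-6, -2, -8) → min -8
(-2, -8, -2) → min -8
(-8, -2, -5) → min -8
(-2, -5, 10) → min -5
(-5, 10, 2) → min -5
(10, 2, 6) → min 2

-9, -9, -9, -7, -7, -8, -8, -8, -8, -8, -8, -5, -5, 2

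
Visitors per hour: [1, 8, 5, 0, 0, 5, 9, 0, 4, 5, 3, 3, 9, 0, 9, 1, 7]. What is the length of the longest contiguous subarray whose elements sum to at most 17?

5

Extend to the right; shrink from the left whenever the sum exceeds 17:
→ 1: sum 1, len 1
→ 8: sum 9, len 2
→ 5: sum 14, len 3
→ 0: sum 14, len 4
→ 0: sum 14, len 5
→ 5 (dropped 1, 8): sum 10, len 4
→ 9 (dropped 5): sum 14, len 4
→ 0: sum 14, len 5
→ 4 (dropped 0, 0, 5): sum 13, len 3
→ 5 (dropped 9): sum 9, len 3
→ 3: sum 12, len 4
→ 3: sum 15, len 5
→ 9 (dropped 0, 4, 5): sum 15, len 3
→ 0: sum 15, len 4
→ 9 (dropped 3, 3, 9): sum 9, len 2
→ 1: sum 10, len 3
→ 7: sum 17, len 4
Longest length seen: 5.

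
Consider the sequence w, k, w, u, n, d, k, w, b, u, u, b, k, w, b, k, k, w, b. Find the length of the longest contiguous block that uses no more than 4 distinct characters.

[w] 1 distinct, len 1
[w, k] 2 distinct, len 2
[w, k, w] 2 distinct, len 3
[w, k, w, u] 3 distinct, len 4
[w, k, w, u, n] 4 distinct, len 5
[w, u, n, d] 4 distinct, len 4
[u, n, d, k] 4 distinct, len 4
[n, d, k, w] 4 distinct, len 4
[d, k, w, b] 4 distinct, len 4
[k, w, b, u] 4 distinct, len 4
[k, w, b, u, u] 4 distinct, len 5
[k, w, b, u, u, b] 4 distinct, len 6
[k, w, b, u, u, b, k] 4 distinct, len 7
[k, w, b, u, u, b, k, w] 4 distinct, len 8
[k, w, b, u, u, b, k, w, b] 4 distinct, len 9
[k, w, b, u, u, b, k, w, b, k] 4 distinct, len 10
[k, w, b, u, u, b, k, w, b, k, k] 4 distinct, len 11
[k, w, b, u, u, b, k, w, b, k, k, w] 4 distinct, len 12
[k, w, b, u, u, b, k, w, b, k, k, w, b] 4 distinct, len 13
Longest length with ≤4 distinct: 13.

13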